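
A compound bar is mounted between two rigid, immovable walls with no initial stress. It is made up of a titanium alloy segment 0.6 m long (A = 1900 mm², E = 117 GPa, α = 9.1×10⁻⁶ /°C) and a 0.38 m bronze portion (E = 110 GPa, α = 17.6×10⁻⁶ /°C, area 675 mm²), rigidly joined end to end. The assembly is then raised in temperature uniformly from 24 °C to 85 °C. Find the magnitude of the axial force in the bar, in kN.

Free thermal expansion of the whole bar: Σ αᵢΔT Lᵢ = 9.1×10⁻⁶×61×600 + 17.6×10⁻⁶×61×380 = 0.741 mm.
The walls prevent any net length change, so an axial force P (same in every segment) develops. Compatibility: P · Σ Lᵢ/(AᵢEᵢ) = δ_free.
Σ Lᵢ/(AᵢEᵢ) = 600/(1900×117×10³) + 380/(675×110×10³) = 7.817×10⁻⁶ mm/N.
So P = 0.741 / 7.817×10⁻⁶ = 94.8 kN, compressive.

P ≈ 94.8 kN (compressive)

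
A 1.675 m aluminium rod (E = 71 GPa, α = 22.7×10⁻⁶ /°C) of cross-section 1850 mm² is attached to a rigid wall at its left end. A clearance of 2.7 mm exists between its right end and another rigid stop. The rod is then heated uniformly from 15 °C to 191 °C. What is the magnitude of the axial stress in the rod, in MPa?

σ ≈ 169 MPa (compressive)

If the wall were absent the rod would grow by αΔT L = 22.7×10⁻⁶ × 176 × 1675 = 6.692 mm.
This exceeds the 2.7 mm gap, so the wall pushes back. The portion of expansion that must be recovered elastically is δ_free − gap = 6.692 − 2.7 = 3.992 mm.
That suppressed elongation corresponds to σ = E·Δ/L = 71×10³ × 3.992/1675 = 169.2 MPa.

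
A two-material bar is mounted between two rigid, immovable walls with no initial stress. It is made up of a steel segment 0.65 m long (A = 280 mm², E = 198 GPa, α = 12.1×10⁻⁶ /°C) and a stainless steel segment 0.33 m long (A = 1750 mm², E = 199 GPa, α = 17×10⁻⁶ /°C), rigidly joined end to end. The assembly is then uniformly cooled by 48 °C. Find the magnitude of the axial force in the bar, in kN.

P ≈ 51 kN (tensile)

Free thermal contraction of the whole bar: Σ αᵢΔT Lᵢ = 12.1×10⁻⁶×48×650 + 17×10⁻⁶×48×330 = 0.6468 mm.
The walls prevent any net length change, so an axial force P (same in every segment) develops. Compatibility: P · Σ Lᵢ/(AᵢEᵢ) = δ_free.
The series flexibility is Σ Lᵢ/(AᵢEᵢ) = 650/(280×198×10³) + 330/(1750×199×10³) = 1.267×10⁻⁵ mm/N.
So P = 0.6468 / 1.267×10⁻⁵ = 51.04 kN, tensile.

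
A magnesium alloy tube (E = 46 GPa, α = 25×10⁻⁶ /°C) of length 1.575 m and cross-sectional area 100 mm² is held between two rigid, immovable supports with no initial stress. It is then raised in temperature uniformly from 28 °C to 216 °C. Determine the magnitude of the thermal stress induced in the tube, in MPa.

σ ≈ 216 MPa (compressive)

With length fixed, the mechanical strain must cancel the thermal strain αΔT = 25×10⁻⁶ × 188 = 4700×10⁻⁶.
Hence σ = E·αΔT = 46×10³ × 4700×10⁻⁶ = 216.2 MPa, compressive.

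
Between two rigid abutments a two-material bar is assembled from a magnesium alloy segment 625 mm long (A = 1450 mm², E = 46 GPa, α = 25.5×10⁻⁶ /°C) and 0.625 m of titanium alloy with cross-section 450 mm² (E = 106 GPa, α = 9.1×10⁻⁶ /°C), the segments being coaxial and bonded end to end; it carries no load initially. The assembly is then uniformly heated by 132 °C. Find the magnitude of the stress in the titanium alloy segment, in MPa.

With the walls removed the bar would change length by δ_free = Σ αᵢΔT Lᵢ = 25.5×10⁻⁶×132×625 + 9.1×10⁻⁶×132×625 = 2.855 mm.
The rigid supports impose zero overall length change; the single axial force P common to all segments must satisfy P Σ Lᵢ/(AᵢEᵢ) = δ_free.
The series flexibility is Σ Lᵢ/(AᵢEᵢ) = 625/(1450×46×10³) + 625/(450×106×10³) = 2.247×10⁻⁵ mm/N.
Hence P = δ_free / Σ(L/AE) = 2.855/2.247×10⁻⁵ = 127 kN (compressive).
σ_{titanium alloy} = P / A = 127000 / 450 = 282.3 MPa.

σ ≈ 282 MPa (compressive)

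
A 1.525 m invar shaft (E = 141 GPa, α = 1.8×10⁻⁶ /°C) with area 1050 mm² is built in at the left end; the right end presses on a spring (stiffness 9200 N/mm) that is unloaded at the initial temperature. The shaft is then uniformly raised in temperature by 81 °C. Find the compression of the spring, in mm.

δ ≈ 0.203 mm

The unrestrained thermal change is αΔT L = 1.8×10⁻⁶ × 81 × 1525 = 0.2223 mm.
Let P be the compressive force at the spring. The shaft shortens elastically by PL/(AE) and the spring compresses by P/k; together these equal δ_free.
P [ L/(AE) + 1/k ] = δ_free → P [ 1525/(1050×141×10³) + 1/(9200) ] = 0.2223.
P = 0.2223 / 0.000119 = 1869 N.
Spring compression = P/k = 1869/(9200) = 0.2031 mm.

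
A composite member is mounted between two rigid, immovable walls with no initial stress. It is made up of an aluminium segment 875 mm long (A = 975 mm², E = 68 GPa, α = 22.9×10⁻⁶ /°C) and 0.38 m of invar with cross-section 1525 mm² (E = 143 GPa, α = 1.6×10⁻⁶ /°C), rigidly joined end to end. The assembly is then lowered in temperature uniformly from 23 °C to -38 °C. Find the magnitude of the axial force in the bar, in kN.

P ≈ 84.3 kN (tensile)

With the walls removed the bar would change length by δ_free = Σ αᵢΔT Lᵢ = 22.9×10⁻⁶×61×875 + 1.6×10⁻⁶×61×380 = 1.259 mm.
The rigid supports impose zero overall length change; the single axial force P common to all segments must satisfy P Σ Lᵢ/(AᵢEᵢ) = δ_free.
Σ Lᵢ/(AᵢEᵢ) = 875/(975×68×10³) + 380/(1525×143×10³) = 1.494×10⁻⁵ mm/N.
Hence P = δ_free / Σ(L/AE) = 1.259/1.494×10⁻⁵ = 84.29 kN (tensile).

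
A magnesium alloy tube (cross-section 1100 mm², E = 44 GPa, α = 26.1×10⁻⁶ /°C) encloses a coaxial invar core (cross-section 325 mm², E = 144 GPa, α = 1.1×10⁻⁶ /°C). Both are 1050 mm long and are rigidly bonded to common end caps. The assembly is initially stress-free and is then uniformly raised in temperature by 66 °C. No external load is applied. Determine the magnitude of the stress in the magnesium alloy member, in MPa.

σ ≈ 35.7 MPa (compressive)

Both members must finish at the same length. With the larger α, the magnesium alloy tends to over-expand; the plates restrain it, putting the magnesium alloy in compression and the invar in tension. With no external load the two internal forces are equal and opposite, magnitude P.
Equating the net (thermal + elastic) strains gives |α₁ − α₂|·ΔT = P·[1/(A₁E₁) + 1/(A₂E₂)].
|α₁ − α₂|·ΔT = 25×10⁻⁶ × 66 = 0.00165.
1/(A₁E₁) + 1/(A₂E₂) = 1/(1100×44×10³) + 1/(325×144×10³) = 4.203×10⁻⁸ N⁻¹.
So P = 0.00165 / 4.203×10⁻⁸ = 39.26 kN.
σ_{magnesium alloy} = P/A₁ = 39260/1100 = 35.69 MPa, compressive.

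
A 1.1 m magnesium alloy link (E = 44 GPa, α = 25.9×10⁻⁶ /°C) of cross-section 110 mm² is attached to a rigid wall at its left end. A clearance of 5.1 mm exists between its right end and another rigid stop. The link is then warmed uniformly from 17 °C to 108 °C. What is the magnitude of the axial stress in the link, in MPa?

If the wall were absent the link would grow by αΔT L = 25.9×10⁻⁶ × 91 × 1100 = 2.593 mm.
This is smaller than the 5.1 mm clearance, so the link expands freely without reaching the stop — the stress is zero.

σ ≈ 0 MPa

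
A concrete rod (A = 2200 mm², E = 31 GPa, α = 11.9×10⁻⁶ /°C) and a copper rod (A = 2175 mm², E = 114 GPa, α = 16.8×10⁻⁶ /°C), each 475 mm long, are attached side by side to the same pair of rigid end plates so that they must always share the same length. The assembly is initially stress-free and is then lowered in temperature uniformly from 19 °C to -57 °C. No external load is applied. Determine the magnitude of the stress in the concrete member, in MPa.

σ ≈ 9.05 MPa (compressive)

Equilibrium of a rigid end plate with no external load gives equal and opposite internal forces ±P in the two members. Since α_{copper} > α_{concrete}, cooling drives the copper into tension and the concrete into compression.
Compatibility of the two members (thermal + elastic change equal): (α₁ − α₂)ΔT = P·[1/(A₁E₁) + 1/(A₂E₂)].
|α₁ − α₂|·ΔT = 4.9×10⁻⁶ × 76 = 0.0003724.
1/(A₁E₁) + 1/(A₂E₂) = 1/(2200×31×10³) + 1/(2175×114×10³) = 1.87×10⁻⁸ N⁻¹.
P = 0.0003724 / 1.87×10⁻⁸ = 19920 N = 19.92 kN.
σ_{concrete} = P/A₁ = 19920/2200 = 9.054 MPa, compressive.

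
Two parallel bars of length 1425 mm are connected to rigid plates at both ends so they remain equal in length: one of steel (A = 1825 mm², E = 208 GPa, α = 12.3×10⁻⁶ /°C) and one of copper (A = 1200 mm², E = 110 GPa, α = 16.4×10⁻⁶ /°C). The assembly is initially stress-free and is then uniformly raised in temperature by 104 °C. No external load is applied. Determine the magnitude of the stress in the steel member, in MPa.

Both members must finish at the same length. With the larger α, the copper tends to over-expand; the plates restrain it, putting the copper in compression and the steel in tension. With no external load the two internal forces are equal and opposite, magnitude P.
Setting the final lengths equal and cancelling L: (α₁ − α₂)ΔT = P/(A₁E₁) + P/(A₂E₂).
|α₁ − α₂|·ΔT = 4.1×10⁻⁶ × 104 = 0.0004264.
1/(A₁E₁) + 1/(A₂E₂) = 1/(1825×208×10³) + 1/(1200×110×10³) = 1.021×10⁻⁸ N⁻¹.
P = 0.0004264 / 1.021×10⁻⁸ = 41760 N = 41.76 kN.
σ_{steel} = P/A₁ = 41760/1825 = 22.88 MPa, tensile.

σ ≈ 22.9 MPa (tensile)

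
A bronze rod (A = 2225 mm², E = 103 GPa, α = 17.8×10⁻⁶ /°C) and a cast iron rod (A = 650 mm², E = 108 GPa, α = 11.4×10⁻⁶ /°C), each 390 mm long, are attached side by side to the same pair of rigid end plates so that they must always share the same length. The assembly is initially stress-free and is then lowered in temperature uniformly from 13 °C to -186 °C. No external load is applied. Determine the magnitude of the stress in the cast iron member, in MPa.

Both members must finish at the same length. With the larger α, the bronze tends to over-contract; the plates restrain it, putting the bronze in tension and the cast iron in compression. With no external load the two internal forces are equal and opposite, magnitude P.
Equating the net (thermal + elastic) strains gives |α₁ − α₂|·ΔT = P·[1/(A₁E₁) + 1/(A₂E₂)].
|α₁ − α₂|·ΔT = 6.4×10⁻⁶ × 199 = 0.001274.
1/(A₁E₁) + 1/(A₂E₂) = 1/(2225×103×10³) + 1/(650×108×10³) = 1.861×10⁻⁸ N⁻¹.
P = 0.001274 / 1.861×10⁻⁸ = 68440 N = 68.44 kN.
σ_{cast iron} = P/A₂ = 68440/650 = 105.3 MPa, compressive.

σ ≈ 105 MPa (compressive)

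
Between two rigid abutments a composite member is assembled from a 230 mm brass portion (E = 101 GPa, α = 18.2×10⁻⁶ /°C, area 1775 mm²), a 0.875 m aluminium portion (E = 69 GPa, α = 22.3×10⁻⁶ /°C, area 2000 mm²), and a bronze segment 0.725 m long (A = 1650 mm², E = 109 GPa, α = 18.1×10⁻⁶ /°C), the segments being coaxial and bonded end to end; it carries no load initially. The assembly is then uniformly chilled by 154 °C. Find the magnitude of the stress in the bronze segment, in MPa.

If the supports were absent, the total length change would be Σ αᵢΔT Lᵢ = 18.2×10⁻⁶×154×230 + 22.3×10⁻⁶×154×875 + 18.1×10⁻⁶×154×725 = 5.67 mm.
Since the ends are fixed, an axial force P builds up, equal in every segment, with P · Σ Lᵢ/(AᵢEᵢ) = δ_free.
Σ Lᵢ/(AᵢEᵢ) = 230/(1775×101×10³) + 875/(2000×69×10³) + 725/(1650×109×10³) = 1.165×10⁻⁵ mm/N.
So P = 5.67 / 1.165×10⁻⁵ = 486.5 kN, tensile.
σ_{bronze} = P / A = 486500 / 1650 = 294.9 MPa.

σ ≈ 295 MPa (tensile)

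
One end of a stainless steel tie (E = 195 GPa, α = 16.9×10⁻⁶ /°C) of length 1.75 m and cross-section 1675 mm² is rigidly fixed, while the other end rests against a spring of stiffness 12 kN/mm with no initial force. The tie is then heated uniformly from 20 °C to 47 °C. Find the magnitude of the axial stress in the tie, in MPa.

If the spring were absent the tie would lengthen by αΔT L = 16.9×10⁻⁶ × 27 × 1750 = 0.7985 mm.
With a force P in the spring, the elastic change of the tie is PL/(AE) and that of the spring is P/k; compatibility requires their sum to equal δ_free.
P [ L/(AE) + 1/k ] = δ_free → P [ 1750/(1675×195×10³) + 1/(12×10³) ] = 0.7985.
P = 0.7985 / 8.869×10⁻⁵ = 9003 N.
σ = P/A = 9003/1675 = 5.375 MPa.

σ ≈ 5.38 MPa (compressive)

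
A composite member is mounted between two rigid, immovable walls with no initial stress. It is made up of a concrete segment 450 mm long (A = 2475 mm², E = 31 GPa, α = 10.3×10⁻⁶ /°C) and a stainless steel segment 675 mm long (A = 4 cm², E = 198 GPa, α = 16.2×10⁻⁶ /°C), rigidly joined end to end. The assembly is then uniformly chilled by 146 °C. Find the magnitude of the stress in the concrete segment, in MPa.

If the supports were absent, the total length change would be Σ αᵢΔT Lᵢ = 10.3×10⁻⁶×146×450 + 16.2×10⁻⁶×146×675 = 2.273 mm.
The rigid supports impose zero overall length change; the single axial force P common to all segments must satisfy P Σ Lᵢ/(AᵢEᵢ) = δ_free.
Σ Lᵢ/(AᵢEᵢ) = 450/(2475×31×10³) + 675/(400×198×10³) = 1.439×10⁻⁵ mm/N.
Hence P = δ_free / Σ(L/AE) = 2.273/1.439×10⁻⁵ = 158 kN (tensile).
σ_{concrete} = P / A = 158000 / 2475 = 63.84 MPa.

σ ≈ 63.8 MPa (tensile)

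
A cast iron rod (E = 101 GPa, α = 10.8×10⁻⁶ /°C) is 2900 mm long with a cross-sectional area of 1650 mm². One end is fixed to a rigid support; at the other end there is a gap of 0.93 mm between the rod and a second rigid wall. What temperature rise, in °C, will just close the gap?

The gap closes when αΔT L = 0.93 mm, since the rod is still unstressed at that instant.
So ΔT = g/(αL) = 0.93/(10.8×10⁻⁶ × 2900) = 29.69 °C.

ΔT ≈ 29.7 °C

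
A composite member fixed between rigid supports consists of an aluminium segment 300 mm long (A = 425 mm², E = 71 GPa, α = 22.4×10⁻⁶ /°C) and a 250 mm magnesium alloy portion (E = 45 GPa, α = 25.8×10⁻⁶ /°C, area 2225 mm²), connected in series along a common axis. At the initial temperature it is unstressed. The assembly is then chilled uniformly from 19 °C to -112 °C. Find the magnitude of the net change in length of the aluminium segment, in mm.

With the walls removed the bar would change length by δ_free = Σ αᵢΔT Lᵢ = 22.4×10⁻⁶×131×300 + 25.8×10⁻⁶×131×250 = 1.725 mm.
Since the ends are fixed, an axial force P builds up, equal in every segment, with P · Σ Lᵢ/(AᵢEᵢ) = δ_free.
The series flexibility is Σ Lᵢ/(AᵢEᵢ) = 300/(425×71×10³) + 250/(2225×45×10³) = 1.244×10⁻⁵ mm/N.
P = 1.725 / 1.244×10⁻⁵ = 138700 N = 138.7 kN, tensile.
For the aluminium segment, free thermal change = 22.4×10⁻⁶×131×300 = 0.8803 mm and elastic change from P = 138700×300/(425×71×10³) = 1.379 mm; these oppose, so the net change is 0.499 mm (segment lengthens).

|ΔL| ≈ 0.499 mm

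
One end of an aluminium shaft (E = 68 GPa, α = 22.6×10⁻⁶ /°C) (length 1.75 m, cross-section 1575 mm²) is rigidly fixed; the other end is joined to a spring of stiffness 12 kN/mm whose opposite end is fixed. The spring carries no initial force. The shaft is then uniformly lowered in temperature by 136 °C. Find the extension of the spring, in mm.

δ ≈ 4.5 mm

Free thermal contraction: δ_free = αΔT L = 22.6×10⁻⁶ × 136 × 1750 = 5.379 mm.
With a force P in the spring, the elastic change of the shaft is PL/(AE) and that of the spring is P/k; compatibility requires their sum to equal δ_free.
So P = δ_free / [L/(AE) + 1/k] = 5.379 / [ 1750/(1575×68×10³) + 1/(12×10³) ].
P = 5.379 / 9.967×10⁻⁵ = 53960 N.
Spring extension = P/k = 53960/(12×10³) = 4.497 mm.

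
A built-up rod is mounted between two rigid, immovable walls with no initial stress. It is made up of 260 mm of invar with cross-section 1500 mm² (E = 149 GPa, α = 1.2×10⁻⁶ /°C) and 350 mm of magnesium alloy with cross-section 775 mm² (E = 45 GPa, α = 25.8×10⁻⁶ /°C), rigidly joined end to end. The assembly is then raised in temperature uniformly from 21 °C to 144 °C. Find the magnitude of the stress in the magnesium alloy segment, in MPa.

If the supports were absent, the total length change would be Σ αᵢΔT Lᵢ = 1.2×10⁻⁶×123×260 + 25.8×10⁻⁶×123×350 = 1.149 mm.
Since the ends are fixed, an axial force P builds up, equal in every segment, with P · Σ Lᵢ/(AᵢEᵢ) = δ_free.
Σ Lᵢ/(AᵢEᵢ) = 260/(1500×149×10³) + 350/(775×45×10³) = 1.12×10⁻⁵ mm/N.
So P = 1.149 / 1.12×10⁻⁵ = 102.6 kN, compressive.
σ_{magnesium alloy} = P / A = 102600 / 775 = 132.4 MPa.

σ ≈ 132 MPa (compressive)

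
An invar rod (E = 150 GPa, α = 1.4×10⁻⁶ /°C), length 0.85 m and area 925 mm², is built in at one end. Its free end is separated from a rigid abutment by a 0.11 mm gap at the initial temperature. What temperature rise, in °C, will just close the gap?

ΔT ≈ 92.4 °C

Contact occurs when the free expansion equals the gap: αΔT L = 0.11 mm.
So ΔT = g/(αL) = 0.11/(1.4×10⁻⁶ × 850) = 92.44 °C.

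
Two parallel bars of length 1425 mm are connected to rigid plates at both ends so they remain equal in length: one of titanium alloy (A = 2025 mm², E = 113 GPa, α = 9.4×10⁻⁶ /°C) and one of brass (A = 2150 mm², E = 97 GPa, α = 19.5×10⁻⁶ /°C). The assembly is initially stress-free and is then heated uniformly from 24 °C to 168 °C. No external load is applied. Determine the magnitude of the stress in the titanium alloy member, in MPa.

σ ≈ 78.4 MPa (tensile)

Equilibrium of a rigid end plate with no external load gives equal and opposite internal forces ±P in the two members. Since α_{brass} > α_{titanium alloy}, heating drives the brass into compression and the titanium alloy into tension.
Compatibility of the two members (thermal + elastic change equal): (α₁ − α₂)ΔT = P·[1/(A₁E₁) + 1/(A₂E₂)].
|α₁ − α₂|·ΔT = 10.1×10⁻⁶ × 144 = 0.001454.
1/(A₁E₁) + 1/(A₂E₂) = 1/(2025×113×10³) + 1/(2150×97×10³) = 9.165×10⁻⁹ N⁻¹.
P = 0.001454 / 9.165×10⁻⁹ = 158700 N = 158.7 kN.
σ_{titanium alloy} = P/A₁ = 158700/2025 = 78.36 MPa, tensile.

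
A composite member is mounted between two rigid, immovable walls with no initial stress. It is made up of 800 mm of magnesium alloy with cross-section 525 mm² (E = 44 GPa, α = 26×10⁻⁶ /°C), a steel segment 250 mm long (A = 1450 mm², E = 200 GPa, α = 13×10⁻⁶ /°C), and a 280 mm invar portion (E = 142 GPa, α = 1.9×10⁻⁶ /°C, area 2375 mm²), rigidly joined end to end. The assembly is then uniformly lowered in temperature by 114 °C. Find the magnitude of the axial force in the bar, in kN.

P ≈ 77.1 kN (tensile)

If the supports were absent, the total length change would be Σ αᵢΔT Lᵢ = 26×10⁻⁶×114×800 + 13×10⁻⁶×114×250 + 1.9×10⁻⁶×114×280 = 2.802 mm.
The walls prevent any net length change, so an axial force P (same in every segment) develops. Compatibility: P · Σ Lᵢ/(AᵢEᵢ) = δ_free.
The series flexibility is Σ Lᵢ/(AᵢEᵢ) = 800/(525×44×10³) + 250/(1450×200×10³) + 280/(2375×142×10³) = 3.632×10⁻⁵ mm/N.
P = 2.802 / 3.632×10⁻⁵ = 77150 N = 77.15 kN, tensile.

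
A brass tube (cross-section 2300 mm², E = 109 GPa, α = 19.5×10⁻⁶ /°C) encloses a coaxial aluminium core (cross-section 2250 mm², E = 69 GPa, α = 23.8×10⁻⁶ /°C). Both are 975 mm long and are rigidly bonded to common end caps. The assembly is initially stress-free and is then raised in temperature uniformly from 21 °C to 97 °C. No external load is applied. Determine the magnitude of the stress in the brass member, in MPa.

σ ≈ 13.6 MPa (tensile)

The aluminium has the larger α, so on heating it would change length more than the brass if both were free. The rigid plates force a common final length, so the aluminium is put into compression and the brass into tension, with equal and opposite forces P (no external load).
Compatibility of the two members (thermal + elastic change equal): (α₁ − α₂)ΔT = P·[1/(A₁E₁) + 1/(A₂E₂)].
|α₁ − α₂|·ΔT = 4.3×10⁻⁶ × 76 = 0.0003268.
1/(A₁E₁) + 1/(A₂E₂) = 1/(2300×109×10³) + 1/(2250×69×10³) = 1.043×10⁻⁸ N⁻¹.
So P = 0.0003268 / 1.043×10⁻⁸ = 31.33 kN.
σ_{brass} = P/A₁ = 31330/2300 = 13.62 MPa, tensile.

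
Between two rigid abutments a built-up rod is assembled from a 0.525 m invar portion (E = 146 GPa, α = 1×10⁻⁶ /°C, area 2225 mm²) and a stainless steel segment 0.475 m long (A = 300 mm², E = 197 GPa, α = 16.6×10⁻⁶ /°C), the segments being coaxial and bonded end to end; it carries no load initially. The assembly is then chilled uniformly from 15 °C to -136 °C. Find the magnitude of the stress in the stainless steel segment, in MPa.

With the walls removed the bar would change length by δ_free = Σ αᵢΔT Lᵢ = 1×10⁻⁶×151×525 + 16.6×10⁻⁶×151×475 = 1.27 mm.
Since the ends are fixed, an axial force P builds up, equal in every segment, with P · Σ Lᵢ/(AᵢEᵢ) = δ_free.
The series flexibility is Σ Lᵢ/(AᵢEᵢ) = 525/(2225×146×10³) + 475/(300×197×10³) = 9.653×10⁻⁶ mm/N.
Hence P = δ_free / Σ(L/AE) = 1.27/9.653×10⁻⁶ = 131.6 kN (tensile).
σ_{stainless steel} = P / A = 131600 / 300 = 438.5 MPa.

σ ≈ 439 MPa (tensile)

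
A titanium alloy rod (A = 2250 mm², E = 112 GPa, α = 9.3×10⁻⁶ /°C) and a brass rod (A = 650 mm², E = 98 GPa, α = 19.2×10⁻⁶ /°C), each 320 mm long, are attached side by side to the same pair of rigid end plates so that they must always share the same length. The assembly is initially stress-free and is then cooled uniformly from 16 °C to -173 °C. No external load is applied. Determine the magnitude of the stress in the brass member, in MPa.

σ ≈ 146 MPa (tensile)

Both members must finish at the same length. With the larger α, the brass tends to over-contract; the plates restrain it, putting the brass in tension and the titanium alloy in compression. With no external load the two internal forces are equal and opposite, magnitude P.
Compatibility of the two members (thermal + elastic change equal): (α₁ − α₂)ΔT = P·[1/(A₁E₁) + 1/(A₂E₂)].
|α₁ − α₂|·ΔT = 9.9×10⁻⁶ × 189 = 0.001871.
1/(A₁E₁) + 1/(A₂E₂) = 1/(2250×112×10³) + 1/(650×98×10³) = 1.967×10⁻⁸ N⁻¹.
P = 0.001871 / 1.967×10⁻⁸ = 95140 N = 95.14 kN.
σ_{brass} = P/A₂ = 95140/650 = 146.4 MPa, tensile.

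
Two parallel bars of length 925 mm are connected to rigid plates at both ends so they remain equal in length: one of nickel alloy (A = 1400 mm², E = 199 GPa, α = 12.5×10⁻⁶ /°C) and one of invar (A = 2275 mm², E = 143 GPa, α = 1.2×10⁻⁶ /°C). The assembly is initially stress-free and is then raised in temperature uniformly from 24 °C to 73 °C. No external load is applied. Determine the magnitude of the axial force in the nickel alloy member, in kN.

The nickel alloy has the larger α, so on heating it would change length more than the invar if both were free. The rigid plates force a common final length, so the nickel alloy is put into compression and the invar into tension, with equal and opposite forces P (no external load).
Equating the net (thermal + elastic) strains gives |α₁ − α₂|·ΔT = P·[1/(A₁E₁) + 1/(A₂E₂)].
|α₁ − α₂|·ΔT = 11.3×10⁻⁶ × 49 = 0.0005537.
1/(A₁E₁) + 1/(A₂E₂) = 1/(1400×199×10³) + 1/(2275×143×10³) = 6.663×10⁻⁹ N⁻¹.
So P = 0.0005537 / 6.663×10⁻⁹ = 83.1 kN.

P ≈ 83.1 kN (compressive in the nickel alloy)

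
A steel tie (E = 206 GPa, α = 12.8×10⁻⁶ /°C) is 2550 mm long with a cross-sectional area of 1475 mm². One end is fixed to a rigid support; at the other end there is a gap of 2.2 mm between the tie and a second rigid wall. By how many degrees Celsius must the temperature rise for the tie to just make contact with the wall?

ΔT ≈ 67.4 °C

The gap closes when αΔT L = 2.2 mm, since the tie is still unstressed at that instant.
So ΔT = g/(αL) = 2.2/(12.8×10⁻⁶ × 2550) = 67.4 °C.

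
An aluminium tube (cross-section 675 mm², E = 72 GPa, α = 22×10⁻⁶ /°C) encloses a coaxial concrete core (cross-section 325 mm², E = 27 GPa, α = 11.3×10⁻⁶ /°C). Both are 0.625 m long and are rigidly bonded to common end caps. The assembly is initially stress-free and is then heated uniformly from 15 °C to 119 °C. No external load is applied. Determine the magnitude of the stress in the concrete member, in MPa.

Both members must finish at the same length. With the larger α, the aluminium tends to over-expand; the plates restrain it, putting the aluminium in compression and the concrete in tension. With no external load the two internal forces are equal and opposite, magnitude P.
Compatibility of the two members (thermal + elastic change equal): (α₁ − α₂)ΔT = P·[1/(A₁E₁) + 1/(A₂E₂)].
|α₁ − α₂|·ΔT = 10.7×10⁻⁶ × 104 = 0.001113.
1/(A₁E₁) + 1/(A₂E₂) = 1/(675×72×10³) + 1/(325×27×10³) = 1.345×10⁻⁷ N⁻¹.
So P = 0.001113 / 1.345×10⁻⁷ = 8.271 kN.
σ_{concrete} = P/A₂ = 8271/325 = 25.45 MPa, tensile.

σ ≈ 25.5 MPa (tensile)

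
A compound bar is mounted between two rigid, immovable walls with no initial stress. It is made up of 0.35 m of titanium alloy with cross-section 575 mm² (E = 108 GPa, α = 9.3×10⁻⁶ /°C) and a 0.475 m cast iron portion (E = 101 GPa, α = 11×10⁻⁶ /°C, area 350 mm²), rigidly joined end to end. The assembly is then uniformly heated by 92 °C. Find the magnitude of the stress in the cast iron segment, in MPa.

Free thermal expansion of the whole bar: Σ αᵢΔT Lᵢ = 9.3×10⁻⁶×92×350 + 11×10⁻⁶×92×475 = 0.7802 mm.
The rigid supports impose zero overall length change; the single axial force P common to all segments must satisfy P Σ Lᵢ/(AᵢEᵢ) = δ_free.
Σ Lᵢ/(AᵢEᵢ) = 350/(575×108×10³) + 475/(350×101×10³) = 1.907×10⁻⁵ mm/N.
Hence P = δ_free / Σ(L/AE) = 0.7802/1.907×10⁻⁵ = 40.9 kN (compressive).
σ_{cast iron} = P / A = 40900 / 350 = 116.9 MPa.

σ ≈ 117 MPa (compressive)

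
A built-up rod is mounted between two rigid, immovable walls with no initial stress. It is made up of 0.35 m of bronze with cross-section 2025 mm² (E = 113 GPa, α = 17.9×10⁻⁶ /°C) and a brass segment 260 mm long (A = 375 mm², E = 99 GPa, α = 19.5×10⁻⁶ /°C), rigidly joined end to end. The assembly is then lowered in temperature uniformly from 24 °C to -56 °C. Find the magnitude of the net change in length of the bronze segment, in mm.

Free thermal contraction of the whole bar: Σ αᵢΔT Lᵢ = 17.9×10⁻⁶×80×350 + 19.5×10⁻⁶×80×260 = 0.9068 mm.
The walls prevent any net length change, so an axial force P (same in every segment) develops. Compatibility: P · Σ Lᵢ/(AᵢEᵢ) = δ_free.
The series flexibility is Σ Lᵢ/(AᵢEᵢ) = 350/(2025×113×10³) + 260/(375×99×10³) = 8.533×10⁻⁶ mm/N.
Hence P = δ_free / Σ(L/AE) = 0.9068/8.533×10⁻⁶ = 106.3 kN (tensile).
For the bronze segment, free thermal change = 17.9×10⁻⁶×80×350 = 0.5012 mm and elastic change from P = 106300×350/(2025×113×10³) = 0.1625 mm; these oppose, so the net change is 0.339 mm (segment shortens).

|ΔL| ≈ 0.339 mm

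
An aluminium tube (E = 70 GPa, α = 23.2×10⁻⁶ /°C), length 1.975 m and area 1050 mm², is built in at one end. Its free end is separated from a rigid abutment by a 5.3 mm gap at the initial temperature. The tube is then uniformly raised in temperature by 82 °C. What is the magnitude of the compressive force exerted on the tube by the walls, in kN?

P ≈ 0 kN

Unrestrained expansion: δ_free = αΔT L = 23.2×10⁻⁶ × 82 × 1975 = 3.757 mm.
Since δ_free = 3.76 mm is less than the 5.3 mm gap, the tube never touches the wall. No axial force develops.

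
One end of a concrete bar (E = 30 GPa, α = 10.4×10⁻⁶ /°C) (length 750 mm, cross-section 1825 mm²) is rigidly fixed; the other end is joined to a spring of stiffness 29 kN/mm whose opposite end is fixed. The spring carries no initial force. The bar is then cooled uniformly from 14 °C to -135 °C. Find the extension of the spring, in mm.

δ ≈ 0.832 mm

The unrestrained thermal change is αΔT L = 10.4×10⁻⁶ × 149 × 750 = 1.162 mm.
With a force P in the spring, the elastic change of the bar is PL/(AE) and that of the spring is P/k; compatibility requires their sum to equal δ_free.
So P = δ_free / [L/(AE) + 1/k] = 1.162 / [ 750/(1825×30×10³) + 1/(29×10³) ].
P = 1.162 / 4.818×10⁻⁵ = 24120 N.
Spring extension = P/k = 24120/(29×10³) = 0.8318 mm.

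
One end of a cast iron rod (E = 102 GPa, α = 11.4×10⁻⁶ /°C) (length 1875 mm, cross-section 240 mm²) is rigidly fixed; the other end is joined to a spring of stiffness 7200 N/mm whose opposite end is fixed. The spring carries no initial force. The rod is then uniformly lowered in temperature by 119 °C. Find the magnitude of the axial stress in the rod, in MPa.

The unrestrained thermal change is αΔT L = 11.4×10⁻⁶ × 119 × 1875 = 2.544 mm.
Let P be the tensile force in the spring. The rod extends elastically by PL/(AE) and the spring stretches by P/k; together these equal δ_free.
So P = δ_free / [L/(AE) + 1/k] = 2.544 / [ 1875/(240×102×10³) + 1/(7200) ].
P = 2.544 / 0.0002155 = 11800 N.
σ = P/A = 11800/240 = 49.18 MPa.

σ ≈ 49.2 MPa (tensile)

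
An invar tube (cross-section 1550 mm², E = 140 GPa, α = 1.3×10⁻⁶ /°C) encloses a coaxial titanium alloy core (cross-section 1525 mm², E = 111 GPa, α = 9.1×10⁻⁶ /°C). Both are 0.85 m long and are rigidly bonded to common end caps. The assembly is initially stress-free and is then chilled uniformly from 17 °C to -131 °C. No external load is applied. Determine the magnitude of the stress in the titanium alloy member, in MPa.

Equilibrium of a rigid end plate with no external load gives equal and opposite internal forces ±P in the two members. Since α_{titanium alloy} > α_{invar}, cooling drives the titanium alloy into tension and the invar into compression.
Setting the final lengths equal and cancelling L: (α₁ − α₂)ΔT = P/(A₁E₁) + P/(A₂E₂).
|α₁ − α₂|·ΔT = 7.8×10⁻⁶ × 148 = 0.001154.
1/(A₁E₁) + 1/(A₂E₂) = 1/(1550×140×10³) + 1/(1525×111×10³) = 1.052×10⁻⁸ N⁻¹.
So P = 0.001154 / 1.052×10⁻⁸ = 109.8 kN.
σ_{titanium alloy} = P/A₂ = 109800/1525 = 71.99 MPa, tensile.

σ ≈ 72 MPa (tensile)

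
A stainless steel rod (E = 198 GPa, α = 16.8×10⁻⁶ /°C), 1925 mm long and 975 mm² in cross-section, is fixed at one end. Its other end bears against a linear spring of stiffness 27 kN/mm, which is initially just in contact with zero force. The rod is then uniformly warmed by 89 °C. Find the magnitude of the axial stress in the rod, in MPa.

σ ≈ 62.8 MPa (compressive)

If the spring were absent the rod would lengthen by αΔT L = 16.8×10⁻⁶ × 89 × 1925 = 2.878 mm.
With a force P in the spring, the elastic change of the rod is PL/(AE) and that of the spring is P/k; compatibility requires their sum to equal δ_free.
P [ L/(AE) + 1/k ] = δ_free → P [ 1925/(975×198×10³) + 1/(27×10³) ] = 2.878.
P = 2.878 / 4.701×10⁻⁵ = 61230 N.
σ = P/A = 61230/975 = 62.8 MPa.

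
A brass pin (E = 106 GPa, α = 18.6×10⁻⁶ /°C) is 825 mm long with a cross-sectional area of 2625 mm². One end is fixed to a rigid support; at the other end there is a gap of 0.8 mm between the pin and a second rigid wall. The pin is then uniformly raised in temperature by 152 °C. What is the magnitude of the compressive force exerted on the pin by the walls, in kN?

Unrestrained expansion: δ_free = αΔT L = 18.6×10⁻⁶ × 152 × 825 = 2.332 mm.
After closing the 0.8 mm clearance, 2.332 − 0.8 = 1.532 mm of expansion remains to be suppressed by the wall.
So σ = E(δ_free − g)/L = 106×10³ × 1.532/825 = 196.9 MPa.
P = σA = 196.9 × 2625 = 516.9 kN.

P ≈ 517 kN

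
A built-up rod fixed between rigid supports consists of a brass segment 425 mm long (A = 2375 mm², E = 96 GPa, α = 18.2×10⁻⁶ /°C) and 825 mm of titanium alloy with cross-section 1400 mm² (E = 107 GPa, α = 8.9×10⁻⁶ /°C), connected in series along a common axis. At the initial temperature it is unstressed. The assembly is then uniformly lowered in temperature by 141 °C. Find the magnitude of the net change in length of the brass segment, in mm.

|ΔL| ≈ 0.553 mm

Free thermal contraction of the whole bar: Σ αᵢΔT Lᵢ = 18.2×10⁻⁶×141×425 + 8.9×10⁻⁶×141×825 = 2.126 mm.
The walls prevent any net length change, so an axial force P (same in every segment) develops. Compatibility: P · Σ Lᵢ/(AᵢEᵢ) = δ_free.
The series flexibility is Σ Lᵢ/(AᵢEᵢ) = 425/(2375×96×10³) + 825/(1400×107×10³) = 7.371×10⁻⁶ mm/N.
Hence P = δ_free / Σ(L/AE) = 2.126/7.371×10⁻⁶ = 288.4 kN (tensile).
For the brass segment, free thermal change = 18.2×10⁻⁶×141×425 = 1.091 mm and elastic change from P = 288400×425/(2375×96×10³) = 0.5376 mm; these oppose, so the net change is 0.553 mm (segment shortens).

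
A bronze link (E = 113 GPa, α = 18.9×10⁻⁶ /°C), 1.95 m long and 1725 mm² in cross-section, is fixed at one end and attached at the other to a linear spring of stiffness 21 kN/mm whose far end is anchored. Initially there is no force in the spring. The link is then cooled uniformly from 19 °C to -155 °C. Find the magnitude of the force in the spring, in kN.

Free thermal contraction: δ_free = αΔT L = 18.9×10⁻⁶ × 174 × 1950 = 6.413 mm.
Let P be the tensile force in the spring. The link extends elastically by PL/(AE) and the spring stretches by P/k; together these equal δ_free.
P [ L/(AE) + 1/k ] = δ_free → P [ 1950/(1725×113×10³) + 1/(21×10³) ] = 6.413.
P = 6.413 / 5.762×10⁻⁵ = 111300 N.

P ≈ 111 kN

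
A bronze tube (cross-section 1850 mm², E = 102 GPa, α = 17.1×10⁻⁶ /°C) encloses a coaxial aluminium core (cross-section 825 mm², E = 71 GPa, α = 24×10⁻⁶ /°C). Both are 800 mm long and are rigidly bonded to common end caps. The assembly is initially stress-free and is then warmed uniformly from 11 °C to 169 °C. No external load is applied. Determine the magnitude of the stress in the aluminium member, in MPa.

Both members must finish at the same length. With the larger α, the aluminium tends to over-expand; the plates restrain it, putting the aluminium in compression and the bronze in tension. With no external load the two internal forces are equal and opposite, magnitude P.
Equating the net (thermal + elastic) strains gives |α₁ − α₂|·ΔT = P·[1/(A₁E₁) + 1/(A₂E₂)].
|α₁ − α₂|·ΔT = 6.9×10⁻⁶ × 158 = 0.00109.
1/(A₁E₁) + 1/(A₂E₂) = 1/(1850×102×10³) + 1/(825×71×10³) = 2.237×10⁻⁸ N⁻¹.
P = 0.00109 / 2.237×10⁻⁸ = 48730 N = 48.73 kN.
σ_{aluminium} = P/A₂ = 48730/825 = 59.07 MPa, compressive.

σ ≈ 59.1 MPa (compressive)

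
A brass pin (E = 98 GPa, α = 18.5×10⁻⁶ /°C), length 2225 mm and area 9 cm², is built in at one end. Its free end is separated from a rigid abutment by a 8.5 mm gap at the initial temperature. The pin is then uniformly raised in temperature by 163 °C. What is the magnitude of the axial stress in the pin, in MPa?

Free thermal elongation = αΔT L = 18.5×10⁻⁶ × 163 × 2225 = 6.709 mm.
Since δ_free = 6.71 mm is less than the 8.5 mm gap, the pin never touches the wall. No axial force develops.

σ ≈ 0 MPa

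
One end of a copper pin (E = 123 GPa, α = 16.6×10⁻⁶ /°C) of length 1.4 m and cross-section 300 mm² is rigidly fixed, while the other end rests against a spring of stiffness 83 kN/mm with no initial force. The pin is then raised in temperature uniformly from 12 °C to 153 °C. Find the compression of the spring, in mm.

If the spring were absent the pin would lengthen by αΔT L = 16.6×10⁻⁶ × 141 × 1400 = 3.277 mm.
Let P be the compressive force at the spring. The pin shortens elastically by PL/(AE) and the spring compresses by P/k; together these equal δ_free.
So P = δ_free / [L/(AE) + 1/k] = 3.277 / [ 1400/(300×123×10³) + 1/(83×10³) ].
P = 3.277 / 4.999×10⁻⁵ = 65550 N.
Spring compression = P/k = 65550/(83×10³) = 0.7898 mm.

δ ≈ 0.79 mm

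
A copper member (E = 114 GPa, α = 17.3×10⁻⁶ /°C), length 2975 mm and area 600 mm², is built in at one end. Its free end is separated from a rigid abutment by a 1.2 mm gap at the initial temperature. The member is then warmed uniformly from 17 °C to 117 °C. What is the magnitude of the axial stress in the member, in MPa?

Free thermal elongation = αΔT L = 17.3×10⁻⁶ × 100 × 2975 = 5.147 mm.
The gap closes (δ_free > 1.2 mm) and the wall then resists a further 5.147 − 1.2 = 3.947 mm of expansion.
So σ = E(δ_free − g)/L = 114×10³ × 3.947/2975 = 151.2 MPa.

σ ≈ 151 MPa (compressive)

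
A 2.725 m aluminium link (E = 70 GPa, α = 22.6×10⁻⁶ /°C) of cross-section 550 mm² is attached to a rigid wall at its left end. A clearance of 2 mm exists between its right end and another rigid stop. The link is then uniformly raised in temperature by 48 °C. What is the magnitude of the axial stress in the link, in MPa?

σ ≈ 24.6 MPa (compressive)

Unrestrained expansion: δ_free = αΔT L = 22.6×10⁻⁶ × 48 × 2725 = 2.956 mm.
After closing the 2 mm clearance, 2.956 − 2 = 0.9561 mm of expansion remains to be suppressed by the wall.
Compatibility: PL/(AE) = 0.9561 mm, so σ = P/A = E × (0.9561/2725) = 24.56 MPa.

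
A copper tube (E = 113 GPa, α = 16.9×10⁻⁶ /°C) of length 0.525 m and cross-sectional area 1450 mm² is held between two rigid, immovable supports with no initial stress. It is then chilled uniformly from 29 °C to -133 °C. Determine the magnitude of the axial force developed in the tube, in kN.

P ≈ 449 kN (tensile)

The ends cannot move, so σ = EαΔT = 113×10³ × 16.9×10⁻⁶ × 162 = 309.4 MPa.
Then P = σA = 309.4 × 1450 mm² = 448.6 kN, tensile.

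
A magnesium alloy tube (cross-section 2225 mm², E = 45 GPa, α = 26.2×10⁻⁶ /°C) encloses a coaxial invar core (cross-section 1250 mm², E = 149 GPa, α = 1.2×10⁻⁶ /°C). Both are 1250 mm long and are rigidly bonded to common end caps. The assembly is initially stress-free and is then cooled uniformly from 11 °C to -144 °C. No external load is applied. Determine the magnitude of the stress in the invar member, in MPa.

Equilibrium of a rigid end plate with no external load gives equal and opposite internal forces ±P in the two members. Since α_{magnesium alloy} > α_{invar}, cooling drives the magnesium alloy into tension and the invar into compression.
Setting the final lengths equal and cancelling L: (α₁ − α₂)ΔT = P/(A₁E₁) + P/(A₂E₂).
|α₁ − α₂|·ΔT = 25×10⁻⁶ × 155 = 0.003875.
1/(A₁E₁) + 1/(A₂E₂) = 1/(2225×45×10³) + 1/(1250×149×10³) = 1.536×10⁻⁸ N⁻¹.
P = 0.003875 / 1.536×10⁻⁸ = 252300 N = 252.3 kN.
σ_{invar} = P/A₂ = 252300/1250 = 201.9 MPa, compressive.

σ ≈ 202 MPa (compressive)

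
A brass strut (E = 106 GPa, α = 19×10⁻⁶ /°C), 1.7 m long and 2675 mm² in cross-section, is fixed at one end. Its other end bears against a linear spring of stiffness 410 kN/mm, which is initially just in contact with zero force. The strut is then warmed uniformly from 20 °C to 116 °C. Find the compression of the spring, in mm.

If the spring were absent the strut would lengthen by αΔT L = 19×10⁻⁶ × 96 × 1700 = 3.101 mm.
Let P be the compressive force at the spring. The strut shortens elastically by PL/(AE) and the spring compresses by P/k; together these equal δ_free.
So P = δ_free / [L/(AE) + 1/k] = 3.101 / [ 1700/(2675×106×10³) + 1/(410×10³) ].
P = 3.101 / 8.434×10⁻⁶ = 367600 N.
Spring compression = P/k = 367600/(410×10³) = 0.8967 mm.

δ ≈ 0.897 mm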